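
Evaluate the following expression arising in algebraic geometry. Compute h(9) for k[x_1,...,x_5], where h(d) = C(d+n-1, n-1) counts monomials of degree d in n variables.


The Hilbert function for the polynomial ring in 5 variables is:
h(d) = C(d+n-1, n-1)
h(9) = C(9+5-1, 5-1) = C(13, 4)
= 13! / (4! * 9!)
= 715

715


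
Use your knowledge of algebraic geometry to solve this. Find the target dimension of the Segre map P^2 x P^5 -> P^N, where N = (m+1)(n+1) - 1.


The Segre embedding maps P^m x P^n into P^N via
all products of coordinates from each factor.
N = (m+1)(n+1) - 1
N = (2+1)(5+1) - 1
N = 3*6 - 1
N = 18 - 1 = 17

17


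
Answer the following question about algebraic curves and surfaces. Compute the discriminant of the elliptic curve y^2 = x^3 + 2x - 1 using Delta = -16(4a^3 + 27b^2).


Compute each component:
4a^3 = 4*2^3 = 4*8 = 32
27b^2 = 27*(-1)^2 = 27*1 = 27
4a^3 + 27b^2 = 32 + 27 = 59
Delta = -16*59 = -944

-944


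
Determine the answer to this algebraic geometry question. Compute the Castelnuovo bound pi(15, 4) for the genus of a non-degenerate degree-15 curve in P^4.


Castelnuovo's bound: write d - 1 = m(r-1) + epsilon with 0 <= epsilon < r-1.
d - 1 = 15 - 1 = 14
r - 1 = 4 - 1 = 3
14 = 4*3 + 2, so m = 4, epsilon = 2
pi(d, r) = m(m-1)(r-1)/2 + m*epsilon
= 4*3*3/2 + 4*2
= 36/2 + 8
= 18 + 8 = 26

26


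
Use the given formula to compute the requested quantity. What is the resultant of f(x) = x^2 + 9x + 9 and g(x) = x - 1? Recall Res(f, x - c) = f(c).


For Res(f, x - c), we evaluate f at x = c.
f(1) = 1^2 + 9*1 + 9
= 1 + 9 + 9
= 10 + 9 = 19
Res(f, g) = 19

19


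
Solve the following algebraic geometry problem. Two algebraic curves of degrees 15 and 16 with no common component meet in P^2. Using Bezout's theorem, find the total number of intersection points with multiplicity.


Bezout's theorem states the intersection count equals the product of degrees.
Intersection count = 15 * 16 = 240

240


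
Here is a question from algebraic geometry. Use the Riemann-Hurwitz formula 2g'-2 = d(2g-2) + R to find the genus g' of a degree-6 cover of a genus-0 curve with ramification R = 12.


Riemann-Hurwitz formula: 2g' - 2 = d(2g - 2) + R
Given: d = 6, g = 0, R = 12
2g' - 2 = 6*(2*0 - 2) + 12
2g' - 2 = 6*(-2) + 12
2g' - 2 = -12 + 12 = 0
2g' = 2
g' = 1

1


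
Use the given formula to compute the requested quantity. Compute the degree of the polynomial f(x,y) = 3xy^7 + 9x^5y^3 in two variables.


Examine each term for its total degree (sum of exponents).
  Term '3xy^7' has total degree 1+7 = 8.
  Term '9x^5y^3' has total degree 5+3 = 8.
The maximum total degree among all terms is 8.

8


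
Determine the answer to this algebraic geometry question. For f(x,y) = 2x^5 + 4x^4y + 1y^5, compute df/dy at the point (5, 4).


df/dy = 4*x^4 + 5*1*y^4
At (5,4): 4*5^4 + 5*1*4^4
= 2500 + 1280
= 3780

3780


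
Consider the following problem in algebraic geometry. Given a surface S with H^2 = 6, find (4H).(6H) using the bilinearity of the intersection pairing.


Using bilinearity of the intersection pairing on a surface S:
(aH).(bH) = ab * (H.H)
We have H^2 = 6.
D.E = (4H).(6H) = 4*6*6
= 24*6
= 144

144


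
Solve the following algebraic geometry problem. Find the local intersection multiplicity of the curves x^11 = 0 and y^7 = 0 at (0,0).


The intersection multiplicity of V(x^a) and V(y^b) at the origin is:
I(O; V(x^11), V(y^7)) = dim_k(k[x,y]/(x^11, y^7))
A basis for k[x,y]/(x^11, y^7) is the set of monomials x^i * y^j
where 0 <= i < 11 and 0 <= j < 7.
The number of such monomials is 11 * 7 = 77

77


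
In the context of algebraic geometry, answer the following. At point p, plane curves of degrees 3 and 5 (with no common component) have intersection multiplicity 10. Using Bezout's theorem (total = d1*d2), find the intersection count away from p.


By Bezout's theorem, the total intersection number is d1 * d2.
Total = 3 * 5 = 15
Intersection multiplicity at p = 10
Remaining intersections = 15 - 10 = 5

5


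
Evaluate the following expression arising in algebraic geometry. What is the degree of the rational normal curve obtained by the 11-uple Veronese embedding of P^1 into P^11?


The rational normal curve in P^11 is the image of P^1 under the 11-uple Veronese.
A general hyperplane in P^11 pulls back to a degree-11 form on P^1, which has 11 zeros,
so the curve meets a general hyperplane in 11 points. Degree = 11.

11


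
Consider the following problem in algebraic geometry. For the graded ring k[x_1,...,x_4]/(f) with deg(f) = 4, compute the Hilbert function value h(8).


For R = k[x_1,...,x_n]/(f) with f homogeneous of degree e:
The Hilbert series is (1 - t^e)/(1 - t)^n.
So h(d) = C(d+n-1, n-1) - C(d-e+n-1, n-1) for d >= e.
With n=4, e=4, d=8:
C(8+4-1, 4-1) = C(11, 3) = 165
C(8-4+4-1, 4-1) = C(7, 3) = 35
h(8) = 165 - 35 = 130

130


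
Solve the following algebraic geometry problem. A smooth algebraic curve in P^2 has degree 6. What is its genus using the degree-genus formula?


Using the genus formula for smooth plane curves:
g = (d-1)(d-2)/2
g = (6-1)(6-2)/2
g = 5*4/2
g = 20/2 = 10

10


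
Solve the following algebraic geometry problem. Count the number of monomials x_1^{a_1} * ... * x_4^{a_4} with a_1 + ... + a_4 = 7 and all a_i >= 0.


The number of degree-7 monomials in 4 variables is C(d+n-1, n-1).
= C(7+4-1, 4-1) = C(10, 3)
= 120

120


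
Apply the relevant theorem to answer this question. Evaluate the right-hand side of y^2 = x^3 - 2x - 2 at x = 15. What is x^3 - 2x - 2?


Compute x^3 - 2x - 2 at x = 15:
x^3 = 15^3 = 3375
(-2)*x = (-2)*15 = -30
Sum: 3375 - 30 - 2 = 3343

3343


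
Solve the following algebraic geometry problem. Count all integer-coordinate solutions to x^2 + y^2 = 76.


Systematically check integer values of x where x^2 <= 76.
For each valid x, check if 76 - x^2 is a perfect square.
Total integer solutions found: 0

0


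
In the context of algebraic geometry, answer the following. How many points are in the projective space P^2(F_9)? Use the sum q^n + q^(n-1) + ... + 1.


P^2(F_9) has (q^(n+1) - 1)/(q - 1) points.
= 9^2 + 9^1 + 9^0
= 81 + 9 + 1
= 91

91


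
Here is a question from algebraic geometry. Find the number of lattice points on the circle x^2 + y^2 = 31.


Systematically check integer values of x where x^2 <= 31.
For each valid x, check if 31 - x^2 is a perfect square.
Total integer solutions found: 0

0


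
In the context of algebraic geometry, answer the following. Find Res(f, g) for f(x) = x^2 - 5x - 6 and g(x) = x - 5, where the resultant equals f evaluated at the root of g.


For Res(f, x - c), we evaluate f at x = c.
f(5) = 5^2 - 5*5 - 6
= 25 - 25 - 6
= 0 - 6 = -6
Res(f, g) = -6

-6


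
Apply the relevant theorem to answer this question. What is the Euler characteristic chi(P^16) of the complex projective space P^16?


The complex projective space P^16 has one cell in each even real dimension 0, 2, ..., 32.
The cohomology groups are H^{2k}(P^16) = Z for k = 0,...,16, and 0 otherwise.
Euler characteristic = sum of Betti numbers = 1 per even-dimensional cohomology group.
chi(P^16) = 16 + 1 = 17

17


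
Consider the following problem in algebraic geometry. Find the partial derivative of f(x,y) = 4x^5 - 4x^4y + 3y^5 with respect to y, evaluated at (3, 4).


df/dy = (-4)*x^4 + 5*3*y^4
At (3,4): (-4)*3^4 + 5*3*4^4
= -324 + 3840
= 3516

3516


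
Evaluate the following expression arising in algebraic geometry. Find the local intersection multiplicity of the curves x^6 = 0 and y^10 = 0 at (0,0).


The intersection multiplicity of V(x^a) and V(y^b) at the origin is:
I(O; V(x^6), V(y^10)) = dim_k(k[x,y]/(x^6, y^10))
A basis for k[x,y]/(x^6, y^10) is the set of monomials x^i * y^j
where 0 <= i < 6 and 0 <= j < 10.
The number of such monomials is 6 * 10 = 60

60


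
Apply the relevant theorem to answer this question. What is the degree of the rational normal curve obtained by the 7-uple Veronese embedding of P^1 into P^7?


The rational normal curve in P^7 is the image of P^1 under the 7-uple Veronese.
A general hyperplane in P^7 pulls back to a degree-7 form on P^1, which has 7 zeros,
so the curve meets a general hyperplane in 7 points. Degree = 7.

7


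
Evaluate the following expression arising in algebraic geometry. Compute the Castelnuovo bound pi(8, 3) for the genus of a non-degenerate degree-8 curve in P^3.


Castelnuovo's bound: write d - 1 = m(r-1) + epsilon with 0 <= epsilon < r-1.
d - 1 = 8 - 1 = 7
r - 1 = 3 - 1 = 2
7 = 3*2 + 1, so m = 3, epsilon = 1
pi(d, r) = m(m-1)(r-1)/2 + m*epsilon
= 3*2*2/2 + 3*1
= 12/2 + 3
= 6 + 3 = 9

9


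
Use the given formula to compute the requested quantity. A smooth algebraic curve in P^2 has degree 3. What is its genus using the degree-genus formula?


Using the genus formula for smooth plane curves:
g = (d-1)(d-2)/2
g = (3-1)(3-2)/2
g = 2*1/2
g = 2/2 = 1

1


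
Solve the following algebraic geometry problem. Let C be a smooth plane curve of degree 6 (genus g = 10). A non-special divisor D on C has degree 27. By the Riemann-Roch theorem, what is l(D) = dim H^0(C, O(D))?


First, compute the genus of a smooth plane curve of degree 6:
g = (d-1)(d-2)/2 = (6-1)(6-2)/2 = 10
For a non-special divisor D (i.e., h^1(D) = 0), Riemann-Roch gives:
l(D) = deg(D) - g + 1
Since deg(D) = 27 >= 2g - 1 = 19, D is non-special.
l(D) = 27 - 10 + 1 = 18

18


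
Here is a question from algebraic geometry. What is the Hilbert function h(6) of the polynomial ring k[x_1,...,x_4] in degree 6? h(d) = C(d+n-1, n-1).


The Hilbert function for the polynomial ring in 4 variables is:
h(d) = C(d+n-1, n-1)
h(6) = C(6+4-1, 4-1) = C(9, 3)
= 9! / (3! * 6!)
= 84

84


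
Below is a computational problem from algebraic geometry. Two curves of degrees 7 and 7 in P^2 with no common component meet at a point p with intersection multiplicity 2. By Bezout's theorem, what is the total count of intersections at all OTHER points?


By Bezout's theorem, the total intersection number is d1 * d2.
Total = 7 * 7 = 49
Intersection multiplicity at p = 2
Remaining intersections = 49 - 2 = 47

47


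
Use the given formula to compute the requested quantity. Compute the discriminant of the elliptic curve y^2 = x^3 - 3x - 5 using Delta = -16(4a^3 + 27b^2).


Compute each component:
4a^3 = 4*(-3)^3 = 4*(-27) = -108
27b^2 = 27*(-5)^2 = 27*25 = 675
4a^3 + 27b^2 = -108 + 675 = 567
Delta = -16*567 = -9072

-9072


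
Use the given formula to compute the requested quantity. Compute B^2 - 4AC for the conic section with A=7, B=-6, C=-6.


The discriminant of a conic Ax^2 + Bxy + Cy^2 + ... = 0 is B^2 - 4AC.
B^2 = (-6)^2 = 36
4AC = 4*7*(-6) = -168
Discriminant = 36 + 168 = 204

204


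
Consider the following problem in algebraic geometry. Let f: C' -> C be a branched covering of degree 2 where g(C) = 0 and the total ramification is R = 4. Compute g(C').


Riemann-Hurwitz formula: 2g' - 2 = d(2g - 2) + R
Given: d = 2, g = 0, R = 4
2g' - 2 = 2*(2*0 - 2) + 4
2g' - 2 = 2*(-2) + 4
2g' - 2 = -4 + 4 = 0
2g' = 2
g' = 1

1


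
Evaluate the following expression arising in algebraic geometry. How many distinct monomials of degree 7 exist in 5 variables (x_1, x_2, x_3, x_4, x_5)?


The number of degree-7 monomials in 5 variables is C(d+n-1, n-1).
= C(7+5-1, 5-1) = C(11, 4)
= 330

330


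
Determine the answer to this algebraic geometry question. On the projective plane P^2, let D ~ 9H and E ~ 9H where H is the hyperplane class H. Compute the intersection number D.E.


Using bilinearity of the intersection pairing on the projective plane P^2:
(aH).(bH) = ab * (H.H)
We have H^2 = 1 (Bezout).
D.E = (9H).(9H) = 9*9*1
= 81*1
= 81

81


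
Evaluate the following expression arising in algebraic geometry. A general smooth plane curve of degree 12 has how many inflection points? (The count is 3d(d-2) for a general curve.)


For a general smooth plane curve C of degree d, the inflection points are
the intersection of C with its Hessian curve, which has degree 3(d-2).
By Bezout, the total intersection number is d * 3(d-2) = 12 * 30 = 360.
For a general curve every flex is ordinary, so each contributes
multiplicity 1 to C·Hess(C), and the number of distinct inflection
points is 3d(d-2).
Inflection points = 3*12*(12-2) = 3*12*10 = 360

360


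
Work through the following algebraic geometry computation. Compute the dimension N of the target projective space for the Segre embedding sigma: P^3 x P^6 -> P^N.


The Segre embedding maps P^m x P^n into P^N via
all products of coordinates from each factor.
N = (m+1)(n+1) - 1
N = (3+1)(6+1) - 1
N = 4*7 - 1
N = 28 - 1 = 27

27


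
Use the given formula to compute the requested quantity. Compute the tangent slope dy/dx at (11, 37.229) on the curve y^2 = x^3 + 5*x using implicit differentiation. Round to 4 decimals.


Using implicit differentiation of y^2 = x^3 + 5*x:
2y * dy/dx = 3x^2 + 5
dy/dx = (3x^2 + 5)/(2y)
Numerator: 3*11^2 + 5 = 368
Denominator: 2*37.229 = 74.458
dy/dx = 368/74.458 = 4.9424

4.9424


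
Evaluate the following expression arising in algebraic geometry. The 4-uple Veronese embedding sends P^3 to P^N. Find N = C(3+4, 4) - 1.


The Veronese embedding v_d: P^n -> P^N maps each point to all
degree-d monomials in n+1 homogeneous coordinates.
N = C(n+d, d) - 1
N = C(3+4, 4) - 1
N = C(7, 4) - 1
C(7, 4) = 35
N = 35 - 1 = 34

34


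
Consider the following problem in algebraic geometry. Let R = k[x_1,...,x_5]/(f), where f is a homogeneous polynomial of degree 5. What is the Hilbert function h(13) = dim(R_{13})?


For R = k[x_1,...,x_n]/(f) with f homogeneous of degree e:
The Hilbert series is (1 - t^e)/(1 - t)^n.
So h(d) = C(d+n-1, n-1) - C(d-e+n-1, n-1) for d >= e.
With n=5, e=5, d=13:
C(13+5-1, 5-1) = C(17, 4) = 2380
C(13-5+5-1, 5-1) = C(12, 4) = 495
h(13) = 2380 - 495 = 1885

1885


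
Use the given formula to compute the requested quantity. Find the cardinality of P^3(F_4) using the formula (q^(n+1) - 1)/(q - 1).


P^3(F_4) has (q^(n+1) - 1)/(q - 1) points.
= 4^3 + 4^2 + 4^1 + 4^0
= 64 + 16 + 4 + 1
= 85

85


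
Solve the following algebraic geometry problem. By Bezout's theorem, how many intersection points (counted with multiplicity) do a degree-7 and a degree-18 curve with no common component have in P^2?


Bezout's theorem states the intersection count equals the product of degrees.
Intersection count = 7 * 18 = 126

126


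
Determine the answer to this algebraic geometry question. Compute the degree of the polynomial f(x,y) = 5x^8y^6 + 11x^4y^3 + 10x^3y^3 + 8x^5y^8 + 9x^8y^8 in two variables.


Examine each term for its total degree (sum of exponents).
  Term '5x^8y^6' has total degree 8+6 = 14.
  Term '11x^4y^3' has total degree 4+3 = 7.
  Term '10x^3y^3' has total degree 3+3 = 6.
  Term '8x^5y^8' has total degree 5+8 = 13.
  Term '9x^8y^8' has total degree 8+8 = 16.
The maximum total degree among all terms is 16.

16


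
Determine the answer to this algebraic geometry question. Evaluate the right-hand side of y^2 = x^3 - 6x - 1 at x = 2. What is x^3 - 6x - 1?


Compute x^3 - 6x - 1 at x = 2:
x^3 = 2^3 = 8
(-6)*x = (-6)*2 = -12
Sum: 8 - 12 - 1 = -5

-5


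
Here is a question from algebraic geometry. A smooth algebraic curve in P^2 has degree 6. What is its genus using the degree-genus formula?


Using the genus formula for smooth plane curves:
g = (d-1)(d-2)/2
g = (6-1)(6-2)/2
g = 5*4/2
g = 20/2 = 10

10


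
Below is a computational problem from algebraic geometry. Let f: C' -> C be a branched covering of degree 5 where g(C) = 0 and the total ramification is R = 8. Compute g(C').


Riemann-Hurwitz formula: 2g' - 2 = d(2g - 2) + R
Given: d = 5, g = 0, R = 8
2g' - 2 = 5*(2*0 - 2) + 8
2g' - 2 = 5*(-2) + 8
2g' - 2 = -10 + 8 = -2
2g' = 0
g' = 0

0


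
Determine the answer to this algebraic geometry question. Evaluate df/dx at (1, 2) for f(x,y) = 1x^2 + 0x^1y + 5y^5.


df/dx = 2*1*x^1 + 1*0*x^0*y
At (1,2): 2*1*1^1 + 1*0*1^0*2
= 2 + 0
= 2

2


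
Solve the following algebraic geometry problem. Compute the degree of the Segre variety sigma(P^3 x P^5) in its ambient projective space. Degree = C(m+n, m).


The degree of the Segre variety P^3 x P^5 is C(m+n, m).
= C(8, 3)
= 56

56


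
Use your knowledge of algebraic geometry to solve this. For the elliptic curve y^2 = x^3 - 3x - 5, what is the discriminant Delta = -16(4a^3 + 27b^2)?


Compute each component:
4a^3 = 4*(-3)^3 = 4*(-27) = -108
27b^2 = 27*(-5)^2 = 27*25 = 675
4a^3 + 27b^2 = -108 + 675 = 567
Delta = -16*567 = -9072

-9072


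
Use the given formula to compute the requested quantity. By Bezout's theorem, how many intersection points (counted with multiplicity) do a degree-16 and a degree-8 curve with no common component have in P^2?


Bezout's theorem states the intersection count equals the product of degrees.
Intersection count = 16 * 8 = 128

128


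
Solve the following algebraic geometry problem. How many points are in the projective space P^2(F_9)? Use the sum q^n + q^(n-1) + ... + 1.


P^2(F_9) has (q^(n+1) - 1)/(q - 1) points.
= 9^2 + 9^1 + 9^0
= 81 + 9 + 1
= 91

91


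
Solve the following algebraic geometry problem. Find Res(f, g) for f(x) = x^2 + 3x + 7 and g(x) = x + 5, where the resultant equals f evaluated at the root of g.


For Res(f, x - c), we evaluate f at x = c.
f(-5) = (-5)^2 + 3*(-5) + 7
= 25 - 15 + 7
= 10 + 7 = 17
Res(f, g) = 17

17


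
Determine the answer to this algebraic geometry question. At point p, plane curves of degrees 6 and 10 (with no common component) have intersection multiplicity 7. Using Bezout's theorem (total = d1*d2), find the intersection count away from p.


By Bezout's theorem, the total intersection number is d1 * d2.
Total = 6 * 10 = 60
Intersection multiplicity at p = 7
Remaining intersections = 60 - 7 = 53

53


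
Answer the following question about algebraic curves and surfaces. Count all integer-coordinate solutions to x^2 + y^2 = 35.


Systematically check integer values of x where x^2 <= 35.
For each valid x, check if 35 - x^2 is a perfect square.
Total integer solutions found: 0

0


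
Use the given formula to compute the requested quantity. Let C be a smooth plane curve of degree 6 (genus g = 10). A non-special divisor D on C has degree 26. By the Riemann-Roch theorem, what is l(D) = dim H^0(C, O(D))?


First, compute the genus of a smooth plane curve of degree 6:
g = (d-1)(d-2)/2 = (6-1)(6-2)/2 = 10
For a non-special divisor D (i.e., h^1(D) = 0), Riemann-Roch gives:
l(D) = deg(D) - g + 1
Since deg(D) = 26 >= 2g - 1 = 19, D is non-special.
l(D) = 26 - 10 + 1 = 17

17


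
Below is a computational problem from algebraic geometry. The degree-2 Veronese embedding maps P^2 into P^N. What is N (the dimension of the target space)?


The Veronese embedding v_d: P^n -> P^N maps each point to all
degree-d monomials in n+1 homogeneous coordinates.
N = C(n+d, d) - 1
N = C(2+2, 2) - 1
N = C(4, 2) - 1
C(4, 2) = 6
N = 6 - 1 = 5

5


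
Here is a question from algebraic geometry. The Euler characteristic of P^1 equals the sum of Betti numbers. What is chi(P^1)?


The complex projective space P^1 has one cell in each even real dimension 0, 2, ..., 2.
The cohomology groups are H^{2k}(P^1) = Z for k = 0,...,1, and 0 otherwise.
Euler characteristic = sum of Betti numbers = 1 per even-dimensional cohomology group.
chi(P^1) = 1 + 1 = 2

2


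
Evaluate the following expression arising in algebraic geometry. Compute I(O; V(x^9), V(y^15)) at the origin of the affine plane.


The intersection multiplicity of V(x^a) and V(y^b) at the origin is:
I(O; V(x^9), V(y^15)) = dim_k(k[x,y]/(x^9, y^15))
A basis for k[x,y]/(x^9, y^15) is the set of monomials x^i * y^j
where 0 <= i < 9 and 0 <= j < 15.
The number of such monomials is 9 * 15 = 135

135


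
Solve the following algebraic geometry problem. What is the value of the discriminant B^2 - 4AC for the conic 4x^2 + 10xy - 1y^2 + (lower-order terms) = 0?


The discriminant of a conic Ax^2 + Bxy + Cy^2 + ... = 0 is B^2 - 4AC.
B^2 = 10^2 = 100
4AC = 4*4*(-1) = -16
Discriminant = 100 + 16 = 116

116


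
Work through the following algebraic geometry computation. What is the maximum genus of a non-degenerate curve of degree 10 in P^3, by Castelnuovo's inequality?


Castelnuovo's bound: write d - 1 = m(r-1) + epsilon with 0 <= epsilon < r-1.
d - 1 = 10 - 1 = 9
r - 1 = 3 - 1 = 2
9 = 4*2 + 1, so m = 4, epsilon = 1
pi(d, r) = m(m-1)(r-1)/2 + m*epsilon
= 4*3*2/2 + 4*1
= 24/2 + 4
= 12 + 4 = 16

16


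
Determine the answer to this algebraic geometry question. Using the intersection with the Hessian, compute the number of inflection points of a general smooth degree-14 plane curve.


For a general smooth plane curve C of degree d, the inflection points are
the intersection of C with its Hessian curve, which has degree 3(d-2).
By Bezout, the total intersection number is d * 3(d-2) = 14 * 36 = 504.
For a general curve every flex is ordinary, so each contributes
multiplicity 1 to C·Hess(C), and the number of distinct inflection
points is 3d(d-2).
Inflection points = 3*14*(14-2) = 3*14*12 = 504

504


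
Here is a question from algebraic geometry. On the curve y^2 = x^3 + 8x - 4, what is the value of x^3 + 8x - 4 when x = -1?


Compute x^3 + 8x - 4 at x = -1:
x^3 = (-1)^3 = -1
8*x = 8*(-1) = -8
Sum: -1 - 8 - 4 = -13

-13


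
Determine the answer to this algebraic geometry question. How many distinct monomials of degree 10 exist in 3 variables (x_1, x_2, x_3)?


The number of degree-10 monomials in 3 variables is C(d+n-1, n-1).
= C(10+3-1, 3-1) = C(12, 2)
= 66

66


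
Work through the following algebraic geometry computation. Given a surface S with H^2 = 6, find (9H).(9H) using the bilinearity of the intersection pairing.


Using bilinearity of the intersection pairing on a surface S:
(aH).(bH) = ab * (H.H)
We have H^2 = 6.
D.E = (9H).(9H) = 9*9*6
= 81*6
= 486

486


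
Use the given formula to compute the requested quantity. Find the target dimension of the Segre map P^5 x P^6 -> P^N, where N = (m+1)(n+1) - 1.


The Segre embedding maps P^m x P^n into P^N via
all products of coordinates from each factor.
N = (m+1)(n+1) - 1
N = (5+1)(6+1) - 1
N = 6*7 - 1
N = 42 - 1 = 41

41


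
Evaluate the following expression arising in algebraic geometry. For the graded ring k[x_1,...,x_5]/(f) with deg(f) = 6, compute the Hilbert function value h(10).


For R = k[x_1,...,x_n]/(f) with f homogeneous of degree e:
The Hilbert series is (1 - t^e)/(1 - t)^n.
So h(d) = C(d+n-1, n-1) - C(d-e+n-1, n-1) for d >= e.
With n=5, e=6, d=10:
C(10+5-1, 5-1) = C(14, 4) = 1001
C(10-6+5-1, 5-1) = C(8, 4) = 70
h(10) = 1001 - 70 = 931

931


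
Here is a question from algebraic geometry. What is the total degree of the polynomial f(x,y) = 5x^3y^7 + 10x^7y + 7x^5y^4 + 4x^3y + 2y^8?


Examine each term for its total degree (sum of exponents).
  Term '5x^3y^7' has total degree 3+7 = 10.
  Term '10x^7y' has total degree 7+1 = 8.
  Term '7x^5y^4' has total degree 5+4 = 9.
  Term '4x^3y' has total degree 3+1 = 4.
  Term '2y^8' has total degree 0+8 = 8.
The maximum total degree among all terms is 10.

10


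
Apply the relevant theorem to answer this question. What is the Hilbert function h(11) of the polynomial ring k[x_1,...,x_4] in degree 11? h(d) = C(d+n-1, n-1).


The Hilbert function for the polynomial ring in 4 variables is:
h(d) = C(d+n-1, n-1)
h(11) = C(11+4-1, 4-1) = C(14, 3)
= 14! / (3! * 11!)
= 364

364


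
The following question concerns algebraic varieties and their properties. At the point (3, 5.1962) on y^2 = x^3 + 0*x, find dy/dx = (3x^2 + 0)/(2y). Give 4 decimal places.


Using implicit differentiation of y^2 = x^3 + 0*x:
2y * dy/dx = 3x^2 + 0
dy/dx = (3x^2 + 0)/(2y)
Numerator: 3*3^2 + 0 = 27
Denominator: 2*5.1962 = 10.3924
dy/dx = 27/10.3924 = 2.5981

2.5981


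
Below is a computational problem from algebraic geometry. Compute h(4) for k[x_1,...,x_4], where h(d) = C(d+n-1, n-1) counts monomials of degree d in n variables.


The Hilbert function for the polynomial ring in 4 variables is:
h(d) = C(d+n-1, n-1)
h(4) = C(4+4-1, 4-1) = C(7, 3)
= 7! / (3! * 4!)
= 35

35


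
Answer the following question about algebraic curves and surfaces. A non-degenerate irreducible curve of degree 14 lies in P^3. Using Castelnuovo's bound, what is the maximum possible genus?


Castelnuovo's bound: write d - 1 = m(r-1) + epsilon with 0 <= epsilon < r-1.
d - 1 = 14 - 1 = 13
r - 1 = 3 - 1 = 2
13 = 6*2 + 1, so m = 6, epsilon = 1
pi(d, r) = m(m-1)(r-1)/2 + m*epsilon
= 6*5*2/2 + 6*1
= 60/2 + 6
= 30 + 6 = 36

36


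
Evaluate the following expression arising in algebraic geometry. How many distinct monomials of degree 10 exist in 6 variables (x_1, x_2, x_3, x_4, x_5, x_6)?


The number of degree-10 monomials in 6 variables is C(d+n-1, n-1).
= C(10+6-1, 6-1) = C(15, 5)
= 3003

3003


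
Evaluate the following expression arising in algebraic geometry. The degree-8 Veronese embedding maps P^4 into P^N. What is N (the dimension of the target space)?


The Veronese embedding v_d: P^n -> P^N maps each point to all
degree-d monomials in n+1 homogeneous coordinates.
N = C(n+d, d) - 1
N = C(4+8, 8) - 1
N = C(12, 8) - 1
C(12, 8) = 495
N = 495 - 1 = 494

494


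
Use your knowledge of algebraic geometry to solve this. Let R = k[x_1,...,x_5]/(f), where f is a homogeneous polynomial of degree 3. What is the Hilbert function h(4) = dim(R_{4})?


For R = k[x_1,...,x_n]/(f) with f homogeneous of degree e:
The Hilbert series is (1 - t^e)/(1 - t)^n.
So h(d) = C(d+n-1, n-1) - C(d-e+n-1, n-1) for d >= e.
With n=5, e=3, d=4:
C(4+5-1, 5-1) = C(8, 4) = 70
C(4-3+5-1, 5-1) = C(5, 4) = 5
h(4) = 70 - 5 = 65

65


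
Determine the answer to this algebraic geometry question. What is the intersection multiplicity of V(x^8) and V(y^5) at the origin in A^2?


The intersection multiplicity of V(x^a) and V(y^b) at the origin is:
I(O; V(x^8), V(y^5)) = dim_k(k[x,y]/(x^8, y^5))
A basis for k[x,y]/(x^8, y^5) is the set of monomials x^i * y^j
where 0 <= i < 8 and 0 <= j < 5.
The number of such monomials is 8 * 5 = 40

40


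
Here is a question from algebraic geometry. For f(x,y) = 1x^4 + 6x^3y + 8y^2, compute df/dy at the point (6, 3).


df/dy = 6*x^3 + 2*8*y^1
At (6,3): 6*6^3 + 2*8*3^1
= 1296 + 48
= 1344

1344


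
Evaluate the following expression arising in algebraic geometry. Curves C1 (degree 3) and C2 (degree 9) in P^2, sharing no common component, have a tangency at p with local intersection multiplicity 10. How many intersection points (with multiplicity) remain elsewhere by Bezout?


By Bezout's theorem, the total intersection number is d1 * d2.
Total = 3 * 9 = 27
Intersection multiplicity at p = 10
Remaining intersections = 27 - 10 = 17

17


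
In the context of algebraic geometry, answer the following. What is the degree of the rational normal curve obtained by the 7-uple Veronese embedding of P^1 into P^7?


The rational normal curve in P^7 is the image of P^1 under the 7-uple Veronese.
A general hyperplane in P^7 pulls back to a degree-7 form on P^1, which has 7 zeros,
so the curve meets a general hyperplane in 7 points. Degree = 7.

7


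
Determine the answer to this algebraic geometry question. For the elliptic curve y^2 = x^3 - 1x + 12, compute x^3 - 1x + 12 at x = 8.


Compute x^3 - 1x + 12 at x = 8:
x^3 = 8^3 = 512
(-1)*x = (-1)*8 = -8
Sum: 512 - 8 + 12 = 516

516


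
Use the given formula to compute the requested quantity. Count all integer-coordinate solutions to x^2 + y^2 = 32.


Systematically check integer values of x where x^2 <= 32.
For each valid x, check if 32 - x^2 is a perfect square.
x=4: 32 - 16 = 16, sqrt = 4 (valid)
Total integer solutions found: 4

4


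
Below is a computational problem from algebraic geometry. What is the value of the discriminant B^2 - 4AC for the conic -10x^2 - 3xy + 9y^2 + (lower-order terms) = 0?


The discriminant of a conic Ax^2 + Bxy + Cy^2 + ... = 0 is B^2 - 4AC.
B^2 = (-3)^2 = 9
4AC = 4*(-10)*9 = -360
Discriminant = 9 + 360 = 369

369


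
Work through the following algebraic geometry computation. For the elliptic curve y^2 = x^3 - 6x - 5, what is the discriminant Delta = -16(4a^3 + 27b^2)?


Compute each component:
4a^3 = 4*(-6)^3 = 4*(-216) = -864
27b^2 = 27*(-5)^2 = 27*25 = 675
4a^3 + 27b^2 = -864 + 675 = -189
Delta = -16*(-189) = 3024

3024


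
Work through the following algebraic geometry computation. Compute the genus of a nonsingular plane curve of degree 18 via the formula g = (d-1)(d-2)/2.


Using the genus formula for smooth plane curves:
g = (d-1)(d-2)/2
g = (18-1)(18-2)/2
g = 17*16/2
g = 272/2 = 136

136


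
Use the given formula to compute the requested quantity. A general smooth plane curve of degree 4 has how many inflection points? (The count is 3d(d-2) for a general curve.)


For a general smooth plane curve C of degree d, the inflection points are
the intersection of C with its Hessian curve, which has degree 3(d-2).
By Bezout, the total intersection number is d * 3(d-2) = 4 * 6 = 24.
For a general curve every flex is ordinary, so each contributes
multiplicity 1 to C·Hess(C), and the number of distinct inflection
points is 3d(d-2).
Inflection points = 3*4*(4-2) = 3*4*2 = 24

24


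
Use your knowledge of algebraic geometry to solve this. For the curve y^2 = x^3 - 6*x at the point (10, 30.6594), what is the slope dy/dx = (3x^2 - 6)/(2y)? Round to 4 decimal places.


Using implicit differentiation of y^2 = x^3 - 6*x:
2y * dy/dx = 3x^2 - 6
dy/dx = (3x^2 - 6)/(2y)
Numerator: 3*10^2 - 6 = 294
Denominator: 2*30.6594 = 61.3188
dy/dx = 294/61.3188 = 4.7946

4.7946


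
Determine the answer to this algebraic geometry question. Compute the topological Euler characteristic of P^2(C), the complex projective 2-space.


The complex projective space P^2 has one cell in each even real dimension 0, 2, ..., 4.
The cohomology groups are H^{2k}(P^2) = Z for k = 0,...,2, and 0 otherwise.
Euler characteristic = sum of Betti numbers = 1 per even-dimensional cohomology group.
chi(P^2) = 2 + 1 = 3

3


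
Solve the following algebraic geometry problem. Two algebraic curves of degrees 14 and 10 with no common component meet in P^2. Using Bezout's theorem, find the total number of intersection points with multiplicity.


Bezout's theorem states the intersection count equals the product of degrees.
Intersection count = 14 * 10 = 140

140


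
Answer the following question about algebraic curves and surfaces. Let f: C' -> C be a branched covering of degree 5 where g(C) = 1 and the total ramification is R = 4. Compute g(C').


Riemann-Hurwitz formula: 2g' - 2 = d(2g - 2) + R
Given: d = 5, g = 1, R = 4
2g' - 2 = 5*(2*1 - 2) + 4
2g' - 2 = 5*0 + 4
2g' - 2 = 0 + 4 = 4
2g' = 6
g' = 3

3


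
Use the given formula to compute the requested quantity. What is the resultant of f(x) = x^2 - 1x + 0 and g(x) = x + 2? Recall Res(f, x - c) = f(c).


For Res(f, x - c), we evaluate f at x = c.
f(-2) = (-2)^2 - 1*(-2) + 0
= 4 + 2 + 0
= 6 + 0 = 6
Res(f, g) = 6

6


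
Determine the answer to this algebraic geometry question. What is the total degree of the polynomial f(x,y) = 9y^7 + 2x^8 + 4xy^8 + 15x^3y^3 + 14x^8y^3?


Examine each term for its total degree (sum of exponents).
  Term '9y^7' has total degree 0+7 = 7.
  Term '2x^8' has total degree 8+0 = 8.
  Term '4xy^8' has total degree 1+8 = 9.
  Term '15x^3y^3' has total degree 3+3 = 6.
  Term '14x^8y^3' has total degree 8+3 = 11.
The maximum total degree among all terms is 11.

11


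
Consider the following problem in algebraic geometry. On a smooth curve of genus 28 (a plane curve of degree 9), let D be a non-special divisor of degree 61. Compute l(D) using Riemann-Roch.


First, compute the genus of a smooth plane curve of degree 9:
g = (d-1)(d-2)/2 = (9-1)(9-2)/2 = 28
For a non-special divisor D (i.e., h^1(D) = 0), Riemann-Roch gives:
l(D) = deg(D) - g + 1
Since deg(D) = 61 >= 2g - 1 = 55, D is non-special.
l(D) = 61 - 28 + 1 = 34

34


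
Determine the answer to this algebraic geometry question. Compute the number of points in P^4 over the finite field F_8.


P^4(F_8) has (q^(n+1) - 1)/(q - 1) points.
= 8^4 + 8^3 + 8^2 + 8^1 + 8^0
= 4096 + 512 + 64 + 8 + 1
= 4681

4681


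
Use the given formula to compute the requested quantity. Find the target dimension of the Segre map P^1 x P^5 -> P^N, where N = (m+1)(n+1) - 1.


The Segre embedding maps P^m x P^n into P^N via
all products of coordinates from each factor.
N = (m+1)(n+1) - 1
N = (1+1)(5+1) - 1
N = 2*6 - 1
N = 12 - 1 = 11

11


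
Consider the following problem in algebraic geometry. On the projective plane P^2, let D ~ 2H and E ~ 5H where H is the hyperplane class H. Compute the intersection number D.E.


Using bilinearity of the intersection pairing on the projective plane P^2:
(aH).(bH) = ab * (H.H)
We have H^2 = 1 (Bezout).
D.E = (2H).(5H) = 2*5*1
= 10*1
= 10

10


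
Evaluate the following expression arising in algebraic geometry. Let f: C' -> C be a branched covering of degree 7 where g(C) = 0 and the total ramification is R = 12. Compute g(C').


Riemann-Hurwitz formula: 2g' - 2 = d(2g - 2) + R
Given: d = 7, g = 0, R = 12
2g' - 2 = 7*(2*0 - 2) + 12
2g' - 2 = 7*(-2) + 12
2g' - 2 = -14 + 12 = -2
2g' = 0
g' = 0

0


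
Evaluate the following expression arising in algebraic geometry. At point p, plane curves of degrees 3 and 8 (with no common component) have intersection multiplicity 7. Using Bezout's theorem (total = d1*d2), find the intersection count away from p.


By Bezout's theorem, the total intersection number is d1 * d2.
Total = 3 * 8 = 24
Intersection multiplicity at p = 7
Remaining intersections = 24 - 7 = 17

17


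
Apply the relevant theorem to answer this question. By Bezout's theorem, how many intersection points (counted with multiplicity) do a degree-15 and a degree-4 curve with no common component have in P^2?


Bezout's theorem states the intersection count equals the product of degrees.
Intersection count = 15 * 4 = 60

60


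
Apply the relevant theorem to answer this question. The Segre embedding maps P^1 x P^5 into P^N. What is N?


The Segre embedding maps P^m x P^n into P^N via
all products of coordinates from each factor.
N = (m+1)(n+1) - 1
N = (1+1)(5+1) - 1
N = 2*6 - 1
N = 12 - 1 = 11

11


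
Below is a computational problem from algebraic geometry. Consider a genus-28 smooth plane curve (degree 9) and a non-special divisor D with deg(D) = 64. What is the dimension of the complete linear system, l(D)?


First, compute the genus of a smooth plane curve of degree 9:
g = (d-1)(d-2)/2 = (9-1)(9-2)/2 = 28
For a non-special divisor D (i.e., h^1(D) = 0), Riemann-Roch gives:
l(D) = deg(D) - g + 1
Since deg(D) = 64 >= 2g - 1 = 55, D is non-special.
l(D) = 64 - 28 + 1 = 37

37


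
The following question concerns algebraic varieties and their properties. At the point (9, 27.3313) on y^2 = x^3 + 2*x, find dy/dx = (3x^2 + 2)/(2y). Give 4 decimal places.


Using implicit differentiation of y^2 = x^3 + 2*x:
2y * dy/dx = 3x^2 + 2
dy/dx = (3x^2 + 2)/(2y)
Numerator: 3*9^2 + 2 = 245
Denominator: 2*27.3313 = 54.6626
dy/dx = 245/54.6626 = 4.4820

4.4820


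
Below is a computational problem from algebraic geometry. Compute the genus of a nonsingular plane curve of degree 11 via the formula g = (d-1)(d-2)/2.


Using the genus formula for smooth plane curves:
g = (d-1)(d-2)/2
g = (11-1)(11-2)/2
g = 10*9/2
g = 90/2 = 45

45


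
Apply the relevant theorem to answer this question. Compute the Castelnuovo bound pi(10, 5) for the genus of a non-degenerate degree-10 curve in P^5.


Castelnuovo's bound: write d - 1 = m(r-1) + epsilon with 0 <= epsilon < r-1.
d - 1 = 10 - 1 = 9
r - 1 = 5 - 1 = 4
9 = 2*4 + 1, so m = 2, epsilon = 1
pi(d, r) = m(m-1)(r-1)/2 + m*epsilon
= 2*1*4/2 + 2*1
= 8/2 + 2
= 4 + 2 = 6

6


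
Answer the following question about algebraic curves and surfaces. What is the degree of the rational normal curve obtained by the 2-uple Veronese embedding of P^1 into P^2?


The rational normal curve in P^2 is the image of P^1 under the 2-uple Veronese.
A general hyperplane in P^2 pulls back to a degree-2 form on P^1, which has 2 zeros,
so the curve meets a general hyperplane in 2 points. Degree = 2.

2


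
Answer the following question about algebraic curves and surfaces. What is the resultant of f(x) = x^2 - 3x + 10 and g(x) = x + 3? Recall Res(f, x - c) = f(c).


For Res(f, x - c), we evaluate f at x = c.
f(-3) = (-3)^2 - 3*(-3) + 10
= 9 + 9 + 10
= 18 + 10 = 28
Res(f, g) = 28

28


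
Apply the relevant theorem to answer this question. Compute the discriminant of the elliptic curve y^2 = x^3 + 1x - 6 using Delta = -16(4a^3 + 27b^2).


Compute each component:
4a^3 = 4*1^3 = 4*1 = 4
27b^2 = 27*(-6)^2 = 27*36 = 972
4a^3 + 27b^2 = 4 + 972 = 976
Delta = -16*976 = -15616

-15616


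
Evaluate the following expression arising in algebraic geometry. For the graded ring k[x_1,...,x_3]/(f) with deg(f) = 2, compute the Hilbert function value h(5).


For R = k[x_1,...,x_n]/(f) with f homogeneous of degree e:
The Hilbert series is (1 - t^e)/(1 - t)^n.
So h(d) = C(d+n-1, n-1) - C(d-e+n-1, n-1) for d >= e.
With n=3, e=2, d=5:
C(5+3-1, 3-1) = C(7, 2) = 21
C(5-2+3-1, 3-1) = C(5, 2) = 10
h(5) = 21 - 10 = 11

11


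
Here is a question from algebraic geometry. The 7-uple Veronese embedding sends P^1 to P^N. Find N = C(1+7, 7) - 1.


The Veronese embedding v_d: P^n -> P^N maps each point to all
degree-d monomials in n+1 homogeneous coordinates.
N = C(n+d, d) - 1
N = C(1+7, 7) - 1
N = C(8, 7) - 1
C(8, 7) = 8
N = 8 - 1 = 7

7


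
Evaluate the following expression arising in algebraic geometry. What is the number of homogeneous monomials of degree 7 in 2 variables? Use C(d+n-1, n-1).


The number of degree-7 monomials in 2 variables is C(d+n-1, n-1).
= C(7+2-1, 2-1) = C(8, 1)
= 8

8


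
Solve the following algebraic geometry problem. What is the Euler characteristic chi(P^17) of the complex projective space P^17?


The complex projective space P^17 has one cell in each even real dimension 0, 2, ..., 34.
The cohomology groups are H^{2k}(P^17) = Z for k = 0,...,17, and 0 otherwise.
Euler characteristic = sum of Betti numbers = 1 per even-dimensional cohomology group.
chi(P^17) = 17 + 1 = 18

18


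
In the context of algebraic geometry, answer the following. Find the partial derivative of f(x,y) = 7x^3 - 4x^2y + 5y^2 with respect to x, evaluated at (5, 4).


df/dx = 3*7*x^2 + 2*(-4)*x^1*y
At (5,4): 3*7*5^2 + 2*(-4)*5^1*4
= 525 - 160
= 365

365


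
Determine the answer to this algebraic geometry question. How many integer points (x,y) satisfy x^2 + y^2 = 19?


Systematically check integer values of x where x^2 <= 19.
For each valid x, check if 19 - x^2 is a perfect square.
Total integer solutions found: 0

0


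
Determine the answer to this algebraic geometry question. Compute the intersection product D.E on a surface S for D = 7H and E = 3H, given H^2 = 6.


Using bilinearity of the intersection pairing on a surface S:
(aH).(bH) = ab * (H.H)
We have H^2 = 6.
D.E = (7H).(3H) = 7*3*6
= 21*6
= 126

126


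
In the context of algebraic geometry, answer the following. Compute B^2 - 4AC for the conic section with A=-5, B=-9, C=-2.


The discriminant of a conic Ax^2 + Bxy + Cy^2 + ... = 0 is B^2 - 4AC.
B^2 = (-9)^2 = 81
4AC = 4*(-5)*(-2) = 40
Discriminant = 81 - 40 = 41

41


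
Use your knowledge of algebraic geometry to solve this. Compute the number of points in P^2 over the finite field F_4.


P^2(F_4) has (q^(n+1) - 1)/(q - 1) points.
= 4^2 + 4^1 + 4^0
= 16 + 4 + 1
= 21

21


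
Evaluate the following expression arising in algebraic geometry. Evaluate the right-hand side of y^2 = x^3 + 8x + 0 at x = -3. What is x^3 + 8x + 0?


Compute x^3 + 8x + 0 at x = -3:
x^3 = (-3)^3 = -27
8*x = 8*(-3) = -24
Sum: -27 - 24 + 0 = -51

-51


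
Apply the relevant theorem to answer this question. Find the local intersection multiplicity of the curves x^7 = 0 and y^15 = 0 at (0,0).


The intersection multiplicity of V(x^a) and V(y^b) at the origin is:
I(O; V(x^7), V(y^15)) = dim_k(k[x,y]/(x^7, y^15))
A basis for k[x,y]/(x^7, y^15) is the set of monomials x^i * y^j
where 0 <= i < 7 and 0 <= j < 15.
The number of such monomials is 7 * 15 = 105

105
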